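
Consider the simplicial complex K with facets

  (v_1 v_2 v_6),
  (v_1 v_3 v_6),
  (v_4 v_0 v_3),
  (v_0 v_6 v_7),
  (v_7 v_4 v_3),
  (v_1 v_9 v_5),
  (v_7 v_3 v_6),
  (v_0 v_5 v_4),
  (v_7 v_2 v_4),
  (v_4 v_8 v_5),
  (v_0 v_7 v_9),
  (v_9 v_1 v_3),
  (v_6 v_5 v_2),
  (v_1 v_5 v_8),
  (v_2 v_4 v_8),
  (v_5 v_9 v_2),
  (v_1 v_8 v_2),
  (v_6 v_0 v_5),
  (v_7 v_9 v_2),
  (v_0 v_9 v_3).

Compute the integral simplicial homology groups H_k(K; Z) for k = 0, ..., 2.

H_0 = Z,  H_1 = Z × Z/2,  H_2 = 0.

Order the vertices as v_0 < v_1 < v_2 < v_3 < v_4 < v_5 < v_6 < v_7 < v_8 < v_9. Listing each simplex with vertices in this order, K has dimension 2 with simplices:

  0-simplices (10): [v_0], [v_1], [v_2], [v_3], [v_4], [v_5], [v_6], [v_7], [v_8], [v_9]
  1-simplices (30): (30 of them)
  2-simplices (20): (20 of them)

so the chain groups are C_0 ≅ Z^10, C_1 ≅ Z^30, C_2 ≅ Z^20.

∂_1: C_1 → C_0 is given by ∂[p,q] = [q] − [p].
As a 10×30 matrix over Z this has rank 9, with invariant factors (1,1,1,1,1,1,1,1,1).

The boundary map ∂_2: C_2 → C_1 maps a triangle to the signed sum of its edges. For instance
  ∂[v_0,v_7,v_9] = [v_7,v_9] − [v_0,v_9] + [v_0,v_7],
  ∂[v_1,v_3,v_9] = [v_3,v_9] − [v_1,v_9] + [v_1,v_3].
The resulting 30×20 matrix has rank 20, and its Smith normal form has invariant factors (1,1,1,1,1,1,1,1,1,1,1,1,1,1,1,1,1,1,1,2).

Computing H_k = (kernel of ∂_k) / (image of ∂_{k+1}):

  H_0: rank C_0 − rank ∂_1 = 10 − 9 = 1, and the invariant factors of ∂_1 are all 1, so H_0 = Z.
  H_1: rank ker ∂_1 − rank ∂_2 = (30 − 9) − 20 = 1, and ∂_2 has invariant factor 2 > 1, so H_1 = Z × Z/2.
  H_2: rank ker ∂_2 − rank ∂_3 = (20 − 20) − 0 = 0, and there is no ∂_3, so H_2 = 0.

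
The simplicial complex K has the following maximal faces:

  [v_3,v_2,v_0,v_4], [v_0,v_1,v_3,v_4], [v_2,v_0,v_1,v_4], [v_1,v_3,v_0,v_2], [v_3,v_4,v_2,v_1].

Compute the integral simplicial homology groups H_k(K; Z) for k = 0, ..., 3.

H_0 = Z,  H_1 = 0,  H_2 = 0,  H_3 = Z.

Order the vertices as v_0 < v_1 < v_2 < v_3 < v_4. Listing each simplex with vertices in this order, K has dimension 3 with simplices:

  0-simplices (5): [v_0], [v_1], [v_2], [v_3], [v_4]
  1-simplices (10): [v_0,v_1], [v_0,v_2], [v_0,v_3], [v_0,v_4], [v_1,v_2], [v_1,v_3], [v_1,v_4], [v_2,v_3], [v_2,v_4], [v_3,v_4]
  2-simplices (10): [v_0,v_1,v_2], [v_0,v_1,v_3], [v_0,v_1,v_4], [v_0,v_2,v_3], [v_0,v_2,v_4], [v_0,v_3,v_4], [v_1,v_2,v_3], [v_1,v_2,v_4], [v_1,v_3,v_4], [v_2,v_3,v_4]
  3-simplices (5): [v_0,v_1,v_2,v_3], [v_0,v_1,v_2,v_4], [v_0,v_1,v_3,v_4], [v_0,v_2,v_3,v_4], [v_1,v_2,v_3,v_4]

giving chain groups C_0 ≅ Z^5, C_1 ≅ Z^10, C_2 ≅ Z^10, C_3 ≅ Z^5.

Boundary ∂_1: C_1 → C_0 maps an edge to its endpoints' difference, ∂[p,q] = q − p. For instance
  ∂[v_1,v_2] = [v_2] − [v_1].
The resulting 5×10 matrix has rank 4, and its Smith normal form has invariant factors (1,1,1,1).

The boundary map ∂_2: C_2 → C_1 maps a triangle to the signed sum of its edges. For instance
  ∂[v_2,v_3,v_4] = [v_3,v_4] − [v_2,v_4] + [v_2,v_3],
  ∂[v_0,v_1,v_3] = [v_1,v_3] − [v_0,v_3] + [v_0,v_1].
This gives a 10×10 integer matrix of rank 6; reducing to Smith normal form yields diagonal entries (1,1,1,1,1,1).

∂_3: C_3 → C_2 sends each 3-simplex σ to the alternating sum Σ_i (−1)^i (σ with its i-th vertex removed). For instance
  ∂[v_1,v_2,v_3,v_4] = [v_2,v_3,v_4] − [v_1,v_3,v_4] + [v_1,v_2,v_4] − [v_1,v_2,v_3],
  ∂[v_0,v_1,v_2,v_3] = [v_1,v_2,v_3] − [v_0,v_2,v_3] + [v_0,v_1,v_3] − [v_0,v_1,v_2].
The resulting 10×5 matrix has rank 4, and its Smith normal form has invariant factors (1,1,1,1).

Computing H_k = (kernel of ∂_k) / (image of ∂_{k+1}):

  H_0: rank C_0 − rank ∂_1 = 5 − 4 = 1, and the invariant factors of ∂_1 are all 1, so H_0 ≅ Z.
  H_1: rank ker ∂_1 − rank ∂_2 = (10 − 4) − 6 = 0, and the invariant factors of ∂_2 are all 1, so H_1 ≅ 0.
  H_2: rank ker ∂_2 − rank ∂_3 = (10 − 6) − 4 = 0, and the invariant factors of ∂_3 are all 1, so H_2 ≅ 0.
  H_3: rank ker ∂_3 − rank ∂_4 = (5 − 4) − 0 = 1, and there is no ∂_4, so H_3 ≅ Z.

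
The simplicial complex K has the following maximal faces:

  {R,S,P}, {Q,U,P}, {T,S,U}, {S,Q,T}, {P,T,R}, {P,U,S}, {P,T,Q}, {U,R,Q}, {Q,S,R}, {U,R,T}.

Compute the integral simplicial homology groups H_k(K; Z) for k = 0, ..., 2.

Take the total order P < Q < R < S < T < U on the vertex set. Then K (dimension 2) consists of the simplices:

  0-simplices (6): P, Q, R, S, T, U
  1-simplices (15): PQ, PR, PS, PT, PU, QR, QS, QT, QU, RS, RT, RU, ST, SU, TU
  2-simplices (10): PQT, PQU, PRS, PRT, PSU, QRS, QRU, QST, RTU, STU

Hence C_0 ≅ Z^6, C_1 ≅ Z^15, C_2 ≅ Z^10.

The boundary map ∂_1: C_1 → C_0 sends each edge [p,q] (with p < q) to q − p. For instance
  ∂RU = U − R.
As a 6×15 matrix over Z this has rank 5, with invariant factors (1,1,1,1,1).

Boundary ∂_2: C_2 → C_1 sends each 2-simplex [p,q,r] to [q,r] − [p,r] + [p,q]. For instance
  ∂PQT = QT − PT + PQ,
  ∂PQU = QU − PU + PQ.
This gives a 15×10 integer matrix of rank 10; reducing to Smith normal form yields diagonal entries (1,1,1,1,1,1,1,1,1,2).

From H_k ≅ ker(∂_k) / im(∂_{k+1}) we obtain:

  H_0: rank C_0 − rank ∂_1 = 6 − 5 = 1, and the invariant factors of ∂_1 are all 1, so H_0 ≅ Z.
  H_1: rank ker ∂_1 − rank ∂_2 = (15 − 5) − 10 = 0, and ∂_2 has invariant factor 2 > 1, so H_1 ≅ Z/2.
  H_2: rank ker ∂_2 − rank ∂_3 = (10 − 10) − 0 = 0, and there is no ∂_3, so H_2 ≅ 0.

As a check, the Euler characteristic is 6 − 15 + 10 = 1, which agrees with 1 − 0 + 0 = 1.
(K is a triangulation of the real projective plane RP^2.)

H_0 ≅ Z,  H_1 ≅ Z/2,  H_2 = 0.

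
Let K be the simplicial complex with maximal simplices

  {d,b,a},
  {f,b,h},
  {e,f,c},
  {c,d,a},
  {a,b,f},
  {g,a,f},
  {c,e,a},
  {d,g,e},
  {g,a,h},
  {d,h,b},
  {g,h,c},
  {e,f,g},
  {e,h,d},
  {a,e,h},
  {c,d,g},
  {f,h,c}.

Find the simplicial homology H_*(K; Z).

H_0 = Z,  H_1 = Z^2,  H_2 = Z.

Fix the vertex order a < b < c < d < e < f < g < h and write every simplex with vertices in increasing order. Then dim K = 2 and the simplices of K are:

  0-simplices (8): a, b, c, d, e, f, g, h
  1-simplices (24): ab, ac, ad, ae, af, ag, ah, bd, bf, bh, cd, ce, cf, cg, ch, de, dg, dh, ef, eg, eh, fg, fh, gh
  2-simplices (16): abd, abf, acd, ace, aeh, afg, agh, bdh, bfh, cdg, cef, cfh, cgh, deg, deh, efg

so the chain groups are C_0 ≅ Z^8, C_1 ≅ Z^24, C_2 ≅ Z^16.

Boundary ∂_1: C_1 → C_0 is given by ∂[p,q] = [q] − [p]. For instance
  ∂ce = e − c.
The resulting 8×24 matrix has rank 7, and its Smith normal form has invariant factors (1,1,1,1,1,1,1).

The boundary map ∂_2: C_2 → C_1 acts by ∂[p,q,r] = [q,r] − [p,r] + [p,q]. For instance
  ∂cfh = fh − ch + cf,
  ∂bfh = fh − bh + bf.
The 24×16 boundary matrix has rank 15 and Smith normal form diag(1,1,1,1,1,1,1,1,1,1,1,1,1,1,1).

From H_k ≅ ker(∂_k) / im(∂_{k+1}) we obtain:

  H_0: rank C_0 − rank ∂_1 = 8 − 7 = 1, and the invariant factors of ∂_1 are all 1, so H_0 = Z.
  H_1: rank ker ∂_1 − rank ∂_2 = (24 − 7) − 15 = 2, and the invariant factors of ∂_2 are all 1, so H_1 = Z^2.
  H_2: rank ker ∂_2 − rank ∂_3 = (16 − 15) − 0 = 1, and there is no ∂_3, so H_2 = Z.

As a check, the Euler characteristic is 8 − 24 + 16 = 0, which agrees with 1 − 2 + 1 = 0.
(K is a triangulation of the torus T^2.)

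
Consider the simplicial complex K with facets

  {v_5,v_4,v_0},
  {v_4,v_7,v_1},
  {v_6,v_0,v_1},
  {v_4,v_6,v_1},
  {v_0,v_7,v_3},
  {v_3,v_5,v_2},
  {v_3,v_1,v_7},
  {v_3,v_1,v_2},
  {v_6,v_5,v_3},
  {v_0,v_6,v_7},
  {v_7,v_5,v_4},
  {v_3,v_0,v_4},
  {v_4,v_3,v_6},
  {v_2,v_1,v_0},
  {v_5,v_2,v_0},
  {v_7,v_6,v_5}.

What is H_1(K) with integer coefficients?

Fix the vertex order v_0 < v_1 < v_2 < v_3 < v_4 < v_5 < v_6 < v_7 and write every simplex with vertices in increasing order. Then dim K = 2 and the simplices of K are:

  0-simplices (8): [v_0], [v_1], [v_2], [v_3], [v_4], [v_5], [v_6], [v_7]
  1-simplices (24): (24 of them)
  2-simplices (16): (16 of them)

Hence C_0 ≅ Z^8, C_1 ≅ Z^24, C_2 ≅ Z^16.

The boundary map ∂_1: C_1 → C_0 sends each edge [p,q] (with p < q) to q − p. For instance
  ∂[v_2,v_3] = [v_3] − [v_2].
The 8×24 boundary matrix has rank 7 and Smith normal form diag(1,1,1,1,1,1,1).

∂_2: C_2 → C_1 maps a triangle to the signed sum of its edges. For instance
  ∂[v_1,v_4,v_7] = [v_4,v_7] − [v_1,v_7] + [v_1,v_4],
  ∂[v_3,v_5,v_6] = [v_5,v_6] − [v_3,v_6] + [v_3,v_5].
The 24×16 boundary matrix has rank 15 and Smith normal form diag(1,1,1,1,1,1,1,1,1,1,1,1,1,1,1).

Now H_k = ker ∂_k / im ∂_{k+1}, so:

  H_1: rank ker ∂_1 − rank ∂_2 = (24 − 7) − 15 = 2, and the invariant factors of ∂_2 are all 1, so H_1 = Z^2.

(K is a triangulation of the torus T^2.)

H_1 = Z^2.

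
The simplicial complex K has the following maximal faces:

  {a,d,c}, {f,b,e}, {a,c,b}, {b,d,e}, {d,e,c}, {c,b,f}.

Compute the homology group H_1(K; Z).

H_1 ≅ Z.

Order the vertices as a < b < c < d < e < f. Listing each simplex with vertices in this order, K has dimension 2 with simplices:

  0-simplices (6): a, b, c, d, e, f
  1-simplices (12): ab, ac, ad, bc, bd, be, bf, cd, ce, cf, de, ef
  2-simplices (6): abc, acd, bcf, bde, bef, cde

Hence C_0 ≅ Z^6, C_1 ≅ Z^12, C_2 ≅ Z^6.

The boundary map ∂_1: C_1 → C_0 maps an edge to its endpoints' difference, ∂[p,q] = q − p. For instance
  ∂bd = d − b.
The resulting 6×12 matrix has rank 5, and its Smith normal form has invariant factors (1,1,1,1,1).

The boundary map ∂_2: C_2 → C_1 acts by ∂[p,q,r] = [q,r] − [p,r] + [p,q]. For instance
  ∂bef = ef − bf + be,
  ∂cde = de − ce + cd.
The 12×6 boundary matrix has rank 6 and Smith normal form diag(1,1,1,1,1,1).

Reading off H_k = ker ∂_k / im ∂_{k+1}:

  H_1: rank ker ∂_1 − rank ∂_2 = (12 − 5) − 6 = 1, and the invariant factors of ∂_2 are all 1, so H_1 = Z.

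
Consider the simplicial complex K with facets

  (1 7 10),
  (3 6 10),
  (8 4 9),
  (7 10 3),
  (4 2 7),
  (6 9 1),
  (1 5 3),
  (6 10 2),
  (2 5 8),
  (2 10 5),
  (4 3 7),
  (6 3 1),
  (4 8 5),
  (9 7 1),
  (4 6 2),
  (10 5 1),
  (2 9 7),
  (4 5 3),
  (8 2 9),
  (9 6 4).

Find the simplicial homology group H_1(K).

Take the total order 1 < 2 < 3 < 4 < 5 < 6 < 7 < 8 < 9 < 10 on the vertex set. Then K (dimension 2) consists of the simplices:

  0-simplices (10): [1], [2], [3], [4], [5], [6], [7], [8], [9], [10]
  1-simplices (30): (30 of them)
  2-simplices (20): (20 of them)

Hence C_0 ≅ Z^10, C_1 ≅ Z^30, C_2 ≅ Z^20.

Boundary ∂_1: C_1 → C_0 maps an edge to its endpoints' difference, ∂[p,q] = q − p.
As a 10×30 matrix over Z this has rank 9, with invariant factors (1,1,1,1,1,1,1,1,1).

Boundary ∂_2: C_2 → C_1 maps a triangle to the signed sum of its edges. For instance
  ∂[2,8,9] = [8,9] − [2,9] + [2,8],
  ∂[2,7,9] = [7,9] − [2,9] + [2,7].
This gives a 30×20 integer matrix of rank 20; reducing to Smith normal form yields diagonal entries (1,1,1,1,1,1,1,1,1,1,1,1,1,1,1,1,1,1,1,2).

From H_k ≅ ker(∂_k) / im(∂_{k+1}) we obtain:

  H_1: rank ker ∂_1 − rank ∂_2 = (30 − 9) − 20 = 1, and ∂_2 has invariant factor 2 > 1, so H_1 ≅ Z ⊕ Z_2.

H_1 = Z ⊕ Z_2.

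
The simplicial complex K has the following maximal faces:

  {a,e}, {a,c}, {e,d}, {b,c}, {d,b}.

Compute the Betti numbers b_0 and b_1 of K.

b_0 = 1, b_1 = 1.

Fix the vertex order a < b < c < d < e and write every simplex with vertices in increasing order. Then dim K = 1 and the simplices of K are:

  0-simplices (5): a, b, c, d, e
  1-simplices (5): ac, ae, bc, bd, de

giving chain groups C_0 ≅ Z^5, C_1 ≅ Z^5.

Boundary ∂_1: C_1 → C_0 maps an edge to its endpoints' difference, ∂[p,q] = q − p.
The resulting 5×5 matrix has rank 4, and its Smith normal form has invariant factors (1,1,1,1).

Reading off H_k = ker ∂_k / im ∂_{k+1}:

  H_0: rank C_0 − rank ∂_1 = 5 − 4 = 1, and the invariant factors of ∂_1 are all 1, so H_0 = Z.
  H_1: rank ker ∂_1 − rank ∂_2 = (5 − 4) − 0 = 1, and there is no ∂_2, so H_1 = Z.

As a check, the Euler characteristic is 5 − 5 = 0, which agrees with 1 − 1 = 0.
(K is a triangulation of the circle S^1.)

Hence the Betti numbers are b_0 = 1, b_1 = 1.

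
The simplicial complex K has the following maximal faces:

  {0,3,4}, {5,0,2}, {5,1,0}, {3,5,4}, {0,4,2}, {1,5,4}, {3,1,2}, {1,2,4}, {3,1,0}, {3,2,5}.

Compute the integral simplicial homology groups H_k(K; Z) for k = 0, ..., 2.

We work with the vertex ordering 0 < 1 < 2 < 3 < 4 < 5. The simplices of K, each written with vertices in increasing order, are:

  0-simplices (6): [0], [1], [2], [3], [4], [5]
  1-simplices (15): [0,1], [0,2], [0,3], [0,4], [0,5], [1,2], [1,3], [1,4], [1,5], [2,3], [2,4], [2,5], [3,4], [3,5], [4,5]
  2-simplices (10): [0,1,3], [0,1,5], [0,2,4], [0,2,5], [0,3,4], [1,2,3], [1,2,4], [1,4,5], [2,3,5], [3,4,5]

so the chain groups are C_0 ≅ Z^6, C_1 ≅ Z^15, C_2 ≅ Z^10.

∂_1: C_1 → C_0 sends each edge [p,q] (with p < q) to q − p. For instance
  ∂[2,3] = [3] − [2].
The 6×15 boundary matrix has rank 5 and Smith normal form diag(1,1,1,1,1).

Boundary ∂_2: C_2 → C_1 acts by ∂[p,q,r] = [q,r] − [p,r] + [p,q]. For instance
  ∂[0,2,4] = [2,4] − [0,4] + [0,2],
  ∂[0,2,5] = [2,5] − [0,5] + [0,2].
The resulting 15×10 matrix has rank 10, and its Smith normal form has invariant factors (1,1,1,1,1,1,1,1,1,2).

From H_k ≅ ker(∂_k) / im(∂_{k+1}) we obtain:

  H_0: rank C_0 − rank ∂_1 = 6 − 5 = 1, and the invariant factors of ∂_1 are all 1, so H_0 ≅ Z.
  H_1: rank ker ∂_1 − rank ∂_2 = (15 − 5) − 10 = 0, and ∂_2 has invariant factor 2 > 1, so H_1 ≅ Z_2.
  H_2: rank ker ∂_2 − rank ∂_3 = (10 − 10) − 0 = 0, and there is no ∂_3, so H_2 ≅ 0.

As a check, the Euler characteristic is 6 − 15 + 10 = 1, which agrees with 1 − 0 + 0 = 1.

H_0 = Z,  H_1 = Z_2,  H_2 = 0.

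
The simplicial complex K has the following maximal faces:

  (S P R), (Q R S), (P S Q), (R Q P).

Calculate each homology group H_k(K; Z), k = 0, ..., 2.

Order the vertices as P < Q < R < S. Listing each simplex with vertices in this order, K has dimension 2 with simplices:

  0-simplices (4): P, Q, R, S
  1-simplices (6): PQ, PR, PS, QR, QS, RS
  2-simplices (4): PQR, PQS, PRS, QRS

so the chain groups are C_0 ≅ Z^4, C_1 ≅ Z^6, C_2 ≅ Z^4.

Boundary ∂_1: C_1 → C_0 is given by ∂[p,q] = [q] − [p]. For instance
  ∂QS = S − Q.
As a 4×6 matrix over Z this has rank 3, with invariant factors (1,1,1).

∂_2: C_2 → C_1 sends each 2-simplex [p,q,r] to [q,r] − [p,r] + [p,q]. For instance
  ∂PRS = RS − PS + PR,
  ∂PQS = QS − PS + PQ.
The resulting 6×4 matrix has rank 3, and its Smith normal form has invariant factors (1,1,1).

Computing H_k = (kernel of ∂_k) / (image of ∂_{k+1}):

  H_0: rank C_0 − rank ∂_1 = 4 − 3 = 1, and the invariant factors of ∂_1 are all 1, so H_0 ≅ Z.
  H_1: rank ker ∂_1 − rank ∂_2 = (6 − 3) − 3 = 0, and the invariant factors of ∂_2 are all 1, so H_1 ≅ 0.
  H_2: rank ker ∂_2 − rank ∂_3 = (4 − 3) − 0 = 1, and there is no ∂_3, so H_2 ≅ Z.

As a check, the Euler characteristic is 4 − 6 + 4 = 2, which agrees with 1 − 0 + 1 = 2.
(K is a triangulation of the 2-sphere S^2.)

H_0 = Z,  H_1 = 0,  H_2 = Z.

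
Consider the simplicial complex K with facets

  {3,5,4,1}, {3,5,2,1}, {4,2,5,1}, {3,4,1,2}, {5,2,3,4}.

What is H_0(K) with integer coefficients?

H_0 ≅ Z.

Fix the vertex order 1 < 2 < 3 < 4 < 5 and write every simplex with vertices in increasing order. Then dim K = 3 and the simplices of K are:

  0-simplices (5): [1], [2], [3], [4], [5]
  1-simplices (10): [1,2], [1,3], [1,4], [1,5], [2,3], [2,4], [2,5], [3,4], [3,5], [4,5]
  2-simplices (10): [1,2,3], [1,2,4], [1,2,5], [1,3,4], [1,3,5], [1,4,5], [2,3,4], [2,3,5], [2,4,5], [3,4,5]
  3-simplices (5): [1,2,3,4], [1,2,3,5], [1,2,4,5], [1,3,4,5], [2,3,4,5]

giving chain groups C_0 ≅ Z^5, C_1 ≅ Z^10, C_2 ≅ Z^10, C_3 ≅ Z^5.

∂_1: C_1 → C_0 sends each edge [p,q] (with p < q) to q − p.
The 5×10 boundary matrix has rank 4 and Smith normal form diag(1,1,1,1).

Boundary ∂_2: C_2 → C_1 maps a triangle to the signed sum of its edges. For instance
  ∂[2,3,5] = [3,5] − [2,5] + [2,3],
  ∂[1,2,3] = [2,3] − [1,3] + [1,2].
The 10×10 boundary matrix has rank 6 and Smith normal form diag(1,1,1,1,1,1).

The boundary map ∂_3: C_3 → C_2 sends each 3-simplex σ to the alternating sum Σ_i (−1)^i (σ with its i-th vertex removed). For instance
  ∂[1,2,3,4] = [2,3,4] − [1,3,4] + [1,2,4] − [1,2,3],
  ∂[1,2,4,5] = [2,4,5] − [1,4,5] + [1,2,5] − [1,2,4].
This gives a 10×5 integer matrix of rank 4; reducing to Smith normal form yields diagonal entries (1,1,1,1).

Reading off H_k = ker ∂_k / im ∂_{k+1}:

  H_0: rank C_0 − rank ∂_1 = 5 − 4 = 1, and the invariant factors of ∂_1 are all 1, so H_0 = Z.

(K is a triangulation of the 3-sphere S^3.)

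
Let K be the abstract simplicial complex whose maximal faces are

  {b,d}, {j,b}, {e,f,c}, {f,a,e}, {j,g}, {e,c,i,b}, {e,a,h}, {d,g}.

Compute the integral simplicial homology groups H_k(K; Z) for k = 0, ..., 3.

Fix the vertex order a < b < c < d < e < f < g < h < i < j and write every simplex with vertices in increasing order. Then dim K = 3 and the simplices of K are:

  0-simplices (10): a, b, c, d, e, f, g, h, i, j
  1-simplices (16): ae, af, ah, bc, bd, be, bi, bj, ce, cf, ci, dg, ef, eh, ei, gj
  2-simplices (7): aef, aeh, bce, bci, bei, cef, cei
  3-simplices (1): bcei

so the chain groups are C_0 ≅ Z^10, C_1 ≅ Z^16, C_2 ≅ Z^7, C_3 ≅ Z^1.

The boundary map ∂_1: C_1 → C_0 is given by ∂[p,q] = [q] − [p]. For instance
  ∂ce = e − c.
The resulting 10×16 matrix has rank 9, and its Smith normal form has invariant factors (1,1,1,1,1,1,1,1,1).

∂_2: C_2 → C_1 maps a triangle to the signed sum of its edges. For instance
  ∂bei = ei − bi + be,
  ∂aef = ef − af + ae.
As a 16×7 matrix over Z this has rank 6, with invariant factors (1,1,1,1,1,1).

Boundary ∂_3: C_3 → C_2 sends each 3-simplex σ to the alternating sum Σ_i (−1)^i (σ with its i-th vertex removed). For instance
  ∂bcei = cei − bei + bci − bce.
This gives a 7×1 integer matrix of rank 1; reducing to Smith normal form yields diagonal entries (1).

Now H_k = ker ∂_k / im ∂_{k+1}, so:

  H_0: rank C_0 − rank ∂_1 = 10 − 9 = 1, and the invariant factors of ∂_1 are all 1, so H_0 ≅ Z.
  H_1: rank ker ∂_1 − rank ∂_2 = (16 − 9) − 6 = 1, and the invariant factors of ∂_2 are all 1, so H_1 ≅ Z.
  H_2: rank ker ∂_2 − rank ∂_3 = (7 − 6) − 1 = 0, and the invariant factors of ∂_3 are all 1, so H_2 ≅ 0.
  H_3: rank ker ∂_3 − rank ∂_4 = (1 − 1) − 0 = 0, and there is no ∂_4, so H_3 ≅ 0.

H_0 = Z,  H_1 = Z,  H_2 = 0,  H_3 = 0.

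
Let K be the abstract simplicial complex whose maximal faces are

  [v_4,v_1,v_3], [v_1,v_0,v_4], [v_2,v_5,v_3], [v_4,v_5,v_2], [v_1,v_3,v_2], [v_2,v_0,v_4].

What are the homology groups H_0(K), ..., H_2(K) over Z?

H_0 ≅ Z,  H_1 ≅ Z,  H_2 = 0.

Fix the vertex order v_0 < v_1 < v_2 < v_3 < v_4 < v_5 and write every simplex with vertices in increasing order. Then dim K = 2 and the simplices of K are:

  0-simplices (6): [v_0], [v_1], [v_2], [v_3], [v_4], [v_5]
  1-simplices (12): [v_0,v_1], [v_0,v_2], [v_0,v_4], [v_1,v_2], [v_1,v_3], [v_1,v_4], [v_2,v_3], [v_2,v_4], [v_2,v_5], [v_3,v_4], [v_3,v_5], [v_4,v_5]
  2-simplices (6): [v_0,v_1,v_4], [v_0,v_2,v_4], [v_1,v_2,v_3], [v_1,v_3,v_4], [v_2,v_3,v_5], [v_2,v_4,v_5]

Hence C_0 ≅ Z^6, C_1 ≅ Z^12, C_2 ≅ Z^6.

∂_1: C_1 → C_0 sends each edge [p,q] (with p < q) to q − p. For instance
  ∂[v_3,v_5] = [v_5] − [v_3].
The 6×12 boundary matrix has rank 5 and Smith normal form diag(1,1,1,1,1).

The boundary map ∂_2: C_2 → C_1 sends each 2-simplex [p,q,r] to [q,r] − [p,r] + [p,q]. For instance
  ∂[v_2,v_3,v_5] = [v_3,v_5] − [v_2,v_5] + [v_2,v_3],
  ∂[v_0,v_1,v_4] = [v_1,v_4] − [v_0,v_4] + [v_0,v_1].
The 12×6 boundary matrix has rank 6 and Smith normal form diag(1,1,1,1,1,1).

Now H_k = ker ∂_k / im ∂_{k+1}, so:

  H_0: rank C_0 − rank ∂_1 = 6 − 5 = 1, and the invariant factors of ∂_1 are all 1, so H_0 ≅ Z.
  H_1: rank ker ∂_1 − rank ∂_2 = (12 − 5) − 6 = 1, and the invariant factors of ∂_2 are all 1, so H_1 ≅ Z.
  H_2: rank ker ∂_2 − rank ∂_3 = (6 − 6) − 0 = 0, and there is no ∂_3, so H_2 ≅ 0.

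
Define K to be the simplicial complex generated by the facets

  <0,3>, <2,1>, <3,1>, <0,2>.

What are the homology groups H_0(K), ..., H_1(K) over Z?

Take the total order 0 < 1 < 2 < 3 on the vertex set. Then K (dimension 1) consists of the simplices:

  0-simplices (4): [0], [1], [2], [3]
  1-simplices (4): [0,2], [0,3], [1,2], [1,3]

so the chain groups are C_0 ≅ Z^4, C_1 ≅ Z^4.

Boundary ∂_1: C_1 → C_0 maps an edge to its endpoints' difference, ∂[p,q] = q − p. For instance
  ∂[0,2] = [2] − [0].
As a 4×4 matrix over Z this has rank 3, with invariant factors (1,1,1).

From H_k ≅ ker(∂_k) / im(∂_{k+1}) we obtain:

  H_0: rank C_0 − rank ∂_1 = 4 − 3 = 1, and the invariant factors of ∂_1 are all 1, so H_0 ≅ Z.
  H_1: rank ker ∂_1 − rank ∂_2 = (4 − 3) − 0 = 1, and there is no ∂_2, so H_1 ≅ Z.

As a check, the Euler characteristic is 4 − 4 = 0, which agrees with 1 − 1 = 0.

H_0 = Z,  H_1 = Z.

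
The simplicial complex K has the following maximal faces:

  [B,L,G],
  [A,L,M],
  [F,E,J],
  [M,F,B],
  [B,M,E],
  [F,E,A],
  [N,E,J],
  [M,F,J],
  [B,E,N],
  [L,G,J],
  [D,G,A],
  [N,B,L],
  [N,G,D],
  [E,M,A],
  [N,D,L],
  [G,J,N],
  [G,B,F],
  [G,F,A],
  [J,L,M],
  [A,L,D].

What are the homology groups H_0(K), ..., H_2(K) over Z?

Order the vertices as A < B < D < E < F < G < J < L < M < N. Listing each simplex with vertices in this order, K has dimension 2 with simplices:

  0-simplices (10): A, B, D, E, F, G, J, L, M, N
  1-simplices (30): AD, AE, AF, AG, AL, AM, BE, BF, BG, BL, BM, BN, DG, DL, DN, EF, EJ, EM, EN, FG, FJ, FM, GJ, GL, GN, JL, JM, JN, LM, LN
  2-simplices (20): ADG, ADL, AEF, AEM, AFG, ALM, BEM, BEN, BFG, BFM, BGL, BLN, DGN, DLN, EFJ, EJN, FJM, GJL, GJN, JLM

Hence C_0 ≅ Z^10, C_1 ≅ Z^30, C_2 ≅ Z^20.

∂_1: C_1 → C_0 is given by ∂[p,q] = [q] − [p].
This gives a 10×30 integer matrix of rank 9; reducing to Smith normal form yields diagonal entries (1,1,1,1,1,1,1,1,1).

Boundary ∂_2: C_2 → C_1 sends each 2-simplex [p,q,r] to [q,r] − [p,r] + [p,q]. For instance
  ∂EJN = JN − EN + EJ,
  ∂BFM = FM − BM + BF.
This gives a 30×20 integer matrix of rank 20; reducing to Smith normal form yields diagonal entries (1,1,1,1,1,1,1,1,1,1,1,1,1,1,1,1,1,1,1,2).

Reading off H_k = ker ∂_k / im ∂_{k+1}:

  H_0: rank C_0 − rank ∂_1 = 10 − 9 = 1, and the invariant factors of ∂_1 are all 1, so H_0 ≅ Z.
  H_1: rank ker ∂_1 − rank ∂_2 = (30 − 9) − 20 = 1, and ∂_2 has invariant factor 2 > 1, so H_1 ≅ Z ⊕ Z/2.
  H_2: rank ker ∂_2 − rank ∂_3 = (20 − 20) − 0 = 0, and there is no ∂_3, so H_2 ≅ 0.

As a check, the Euler characteristic is 10 − 30 + 20 = 0, which agrees with 1 − 1 + 0 = 0.

H_0 ≅ Z,  H_1 ≅ Z ⊕ Z/2,  H_2 = 0.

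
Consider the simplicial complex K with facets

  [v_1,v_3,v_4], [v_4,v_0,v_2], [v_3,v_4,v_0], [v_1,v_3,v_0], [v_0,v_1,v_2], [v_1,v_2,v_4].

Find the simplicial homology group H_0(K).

H_0 = Z.

Take the total order v_0 < v_1 < v_2 < v_3 < v_4 on the vertex set. Then K (dimension 2) consists of the simplices:

  0-simplices (5): [v_0], [v_1], [v_2], [v_3], [v_4]
  1-simplices (9): [v_0,v_1], [v_0,v_2], [v_0,v_3], [v_0,v_4], [v_1,v_2], [v_1,v_3], [v_1,v_4], [v_2,v_4], [v_3,v_4]
  2-simplices (6): [v_0,v_1,v_2], [v_0,v_1,v_3], [v_0,v_2,v_4], [v_0,v_3,v_4], [v_1,v_2,v_4], [v_1,v_3,v_4]

so the chain groups are C_0 ≅ Z^5, C_1 ≅ Z^9, C_2 ≅ Z^6.

∂_1: C_1 → C_0 sends each edge [p,q] (with p < q) to q − p. For instance
  ∂[v_2,v_4] = [v_4] − [v_2].
The 5×9 boundary matrix has rank 4 and Smith normal form diag(1,1,1,1).

∂_2: C_2 → C_1 sends each 2-simplex [p,q,r] to [q,r] − [p,r] + [p,q]. For instance
  ∂[v_1,v_2,v_4] = [v_2,v_4] − [v_1,v_4] + [v_1,v_2],
  ∂[v_0,v_1,v_3] = [v_1,v_3] − [v_0,v_3] + [v_0,v_1].
The resulting 9×6 matrix has rank 5, and its Smith normal form has invariant factors (1,1,1,1,1).

From H_k ≅ ker(∂_k) / im(∂_{k+1}) we obtain:

  H_0: rank C_0 − rank ∂_1 = 5 − 4 = 1, and the invariant factors of ∂_1 are all 1, so H_0 = Z.

(K is a triangulation of the 2-sphere S^2.)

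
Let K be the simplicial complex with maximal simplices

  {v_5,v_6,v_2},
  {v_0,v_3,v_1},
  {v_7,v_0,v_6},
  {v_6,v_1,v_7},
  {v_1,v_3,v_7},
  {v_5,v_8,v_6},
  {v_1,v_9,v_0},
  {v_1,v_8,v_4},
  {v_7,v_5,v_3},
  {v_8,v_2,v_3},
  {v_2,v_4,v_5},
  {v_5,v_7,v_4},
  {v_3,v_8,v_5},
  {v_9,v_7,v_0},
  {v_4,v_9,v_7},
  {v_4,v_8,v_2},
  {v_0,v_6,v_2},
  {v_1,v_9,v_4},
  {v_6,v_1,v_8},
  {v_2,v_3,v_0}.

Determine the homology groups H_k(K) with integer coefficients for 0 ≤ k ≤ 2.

Take the total order v_0 < v_1 < v_2 < v_3 < v_4 < v_5 < v_6 < v_7 < v_8 < v_9 on the vertex set. Then K (dimension 2) consists of the simplices:

  0-simplices (10): [v_0], [v_1], [v_2], [v_3], [v_4], [v_5], [v_6], [v_7], [v_8], [v_9]
  1-simplices (30): (30 of them)
  2-simplices (20): (20 of them)

so the chain groups are C_0 ≅ Z^10, C_1 ≅ Z^30, C_2 ≅ Z^20.

∂_1: C_1 → C_0 maps an edge to its endpoints' difference, ∂[p,q] = q − p.
The 10×30 boundary matrix has rank 9 and Smith normal form diag(1,1,1,1,1,1,1,1,1).

∂_2: C_2 → C_1 sends each 2-simplex [p,q,r] to [q,r] − [p,r] + [p,q]. For instance
  ∂[v_0,v_2,v_6] = [v_2,v_6] − [v_0,v_6] + [v_0,v_2],
  ∂[v_1,v_4,v_9] = [v_4,v_9] − [v_1,v_9] + [v_1,v_4].
The 30×20 boundary matrix has rank 20 and Smith normal form diag(1,1,1,1,1,1,1,1,1,1,1,1,1,1,1,1,1,1,1,2).

Computing H_k = (kernel of ∂_k) / (image of ∂_{k+1}):

  H_0: rank C_0 − rank ∂_1 = 10 − 9 = 1, and the invariant factors of ∂_1 are all 1, so H_0 ≅ Z.
  H_1: rank ker ∂_1 − rank ∂_2 = (30 − 9) − 20 = 1, and ∂_2 has invariant factor 2 > 1, so H_1 ≅ Z ⊕ Z/2.
  H_2: rank ker ∂_2 − rank ∂_3 = (20 − 20) − 0 = 0, and there is no ∂_3, so H_2 ≅ 0.

As a check, the Euler characteristic is 10 − 30 + 20 = 0, which agrees with 1 − 1 + 0 = 0.
(K is a triangulation of the Klein bottle.)

H_0 ≅ Z,  H_1 ≅ Z ⊕ Z/2,  H_2 = 0.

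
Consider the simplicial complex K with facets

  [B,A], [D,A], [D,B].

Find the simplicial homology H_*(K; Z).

Fix the vertex order A < B < D and write every simplex with vertices in increasing order. Then dim K = 1 and the simplices of K are:

  0-simplices (3): A, B, D
  1-simplices (3): AB, AD, BD

giving chain groups C_0 ≅ Z^3, C_1 ≅ Z^3.

Boundary ∂_1: C_1 → C_0 is given by ∂[p,q] = [q] − [p]. For instance
  ∂AB = B − A.
This gives a 3×3 integer matrix of rank 2; reducing to Smith normal form yields diagonal entries (1,1).

Computing H_k = (kernel of ∂_k) / (image of ∂_{k+1}):

  H_0: rank C_0 − rank ∂_1 = 3 − 2 = 1, and the invariant factors of ∂_1 are all 1, so H_0 ≅ Z.
  H_1: rank ker ∂_1 − rank ∂_2 = (3 − 2) − 0 = 1, and there is no ∂_2, so H_1 ≅ Z.

As a check, the Euler characteristic is 3 − 3 = 0, which agrees with 1 − 1 = 0.

H_0 = Z,  H_1 = Z.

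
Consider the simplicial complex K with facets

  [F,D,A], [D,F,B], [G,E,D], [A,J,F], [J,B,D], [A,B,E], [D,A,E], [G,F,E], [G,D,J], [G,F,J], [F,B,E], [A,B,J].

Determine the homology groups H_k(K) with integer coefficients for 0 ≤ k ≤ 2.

H_0 ≅ Z,  H_1 ≅ Z/2,  H_2 = 0.

Fix the vertex order A < B < D < E < F < G < J and write every simplex with vertices in increasing order. Then dim K = 2 and the simplices of K are:

  0-simplices (7): A, B, D, E, F, G, J
  1-simplices (18): AB, AD, AE, AF, AJ, BD, BE, BF, BJ, DE, DF, DG, DJ, EF, EG, FG, FJ, GJ
  2-simplices (12): ABE, ABJ, ADE, ADF, AFJ, BDF, BDJ, BEF, DEG, DGJ, EFG, FGJ

so the chain groups are C_0 ≅ Z^7, C_1 ≅ Z^18, C_2 ≅ Z^12.

The boundary map ∂_1: C_1 → C_0 sends each edge [p,q] (with p < q) to q − p. For instance
  ∂AJ = J − A.
The 7×18 boundary matrix has rank 6 and Smith normal form diag(1,1,1,1,1,1).

The boundary map ∂_2: C_2 → C_1 maps a triangle to the signed sum of its edges. For instance
  ∂ADE = DE − AE + AD,
  ∂ABJ = BJ − AJ + AB.
The 18×12 boundary matrix has rank 12 and Smith normal form diag(1,1,1,1,1,1,1,1,1,1,1,2).

Computing H_k = (kernel of ∂_k) / (image of ∂_{k+1}):

  H_0: rank C_0 − rank ∂_1 = 7 − 6 = 1, and the invariant factors of ∂_1 are all 1, so H_0 ≅ Z.
  H_1: rank ker ∂_1 − rank ∂_2 = (18 − 6) − 12 = 0, and ∂_2 has invariant factor 2 > 1, so H_1 ≅ Z/2.
  H_2: rank ker ∂_2 − rank ∂_3 = (12 − 12) − 0 = 0, and there is no ∂_3, so H_2 ≅ 0.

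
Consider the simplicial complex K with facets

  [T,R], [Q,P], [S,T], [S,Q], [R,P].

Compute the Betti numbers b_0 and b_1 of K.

We work with the vertex ordering P < Q < R < S < T. The simplices of K, each written with vertices in increasing order, are:

  0-simplices (5): P, Q, R, S, T
  1-simplices (5): PQ, PR, QS, RT, ST

Hence C_0 ≅ Z^5, C_1 ≅ Z^5.

The boundary map ∂_1: C_1 → C_0 maps an edge to its endpoints' difference, ∂[p,q] = q − p.
The 5×5 boundary matrix has rank 4 and Smith normal form diag(1,1,1,1).

From H_k ≅ ker(∂_k) / im(∂_{k+1}) we obtain:

  H_0: rank C_0 − rank ∂_1 = 5 − 4 = 1, and the invariant factors of ∂_1 are all 1, so H_0 ≅ Z.
  H_1: rank ker ∂_1 − rank ∂_2 = (5 − 4) − 0 = 1, and there is no ∂_2, so H_1 ≅ Z.

(K is a triangulation of the circle S^1.)

Hence the Betti numbers are b_0 = 1, b_1 = 1.

b_0 = 1, b_1 = 1.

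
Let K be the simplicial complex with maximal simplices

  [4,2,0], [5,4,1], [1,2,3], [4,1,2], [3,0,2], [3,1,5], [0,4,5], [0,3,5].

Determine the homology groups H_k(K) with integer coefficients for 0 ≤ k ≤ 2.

H_0 = Z,  H_1 = 0,  H_2 = Z.

We work with the vertex ordering 0 < 1 < 2 < 3 < 4 < 5. The simplices of K, each written with vertices in increasing order, are:

  0-simplices (6): [0], [1], [2], [3], [4], [5]
  1-simplices (12): [0,2], [0,3], [0,4], [0,5], [1,2], [1,3], [1,4], [1,5], [2,3], [2,4], [3,5], [4,5]
  2-simplices (8): [0,2,3], [0,2,4], [0,3,5], [0,4,5], [1,2,3], [1,2,4], [1,3,5], [1,4,5]

Hence C_0 ≅ Z^6, C_1 ≅ Z^12, C_2 ≅ Z^8.

The boundary map ∂_1: C_1 → C_0 sends each edge [p,q] (with p < q) to q − p. For instance
  ∂[0,2] = [2] − [0].
The 6×12 boundary matrix has rank 5 and Smith normal form diag(1,1,1,1,1).

∂_2: C_2 → C_1 sends each 2-simplex [p,q,r] to [q,r] − [p,r] + [p,q]. For instance
  ∂[0,2,4] = [2,4] − [0,4] + [0,2],
  ∂[1,3,5] = [3,5] − [1,5] + [1,3].
This gives a 12×8 integer matrix of rank 7; reducing to Smith normal form yields diagonal entries (1,1,1,1,1,1,1).

Computing H_k = (kernel of ∂_k) / (image of ∂_{k+1}):

  H_0: rank C_0 − rank ∂_1 = 6 − 5 = 1, and the invariant factors of ∂_1 are all 1, so H_0 ≅ Z.
  H_1: rank ker ∂_1 − rank ∂_2 = (12 − 5) − 7 = 0, and the invariant factors of ∂_2 are all 1, so H_1 ≅ 0.
  H_2: rank ker ∂_2 − rank ∂_3 = (8 − 7) − 0 = 1, and there is no ∂_3, so H_2 ≅ Z.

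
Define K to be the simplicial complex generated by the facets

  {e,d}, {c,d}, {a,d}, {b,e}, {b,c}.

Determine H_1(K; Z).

H_1 = Z.

Order the vertices as a < b < c < d < e. Listing each simplex with vertices in this order, K has dimension 1 with simplices:

  0-simplices (5): a, b, c, d, e
  1-simplices (5): ad, bc, be, cd, de

giving chain groups C_0 ≅ Z^5, C_1 ≅ Z^5.

∂_1: C_1 → C_0 sends each edge [p,q] (with p < q) to q − p.
The resulting 5×5 matrix has rank 4, and its Smith normal form has invariant factors (1,1,1,1).

From H_k ≅ ker(∂_k) / im(∂_{k+1}) we obtain:

  H_1: rank ker ∂_1 − rank ∂_2 = (5 − 4) − 0 = 1, and there is no ∂_2, so H_1 = Z.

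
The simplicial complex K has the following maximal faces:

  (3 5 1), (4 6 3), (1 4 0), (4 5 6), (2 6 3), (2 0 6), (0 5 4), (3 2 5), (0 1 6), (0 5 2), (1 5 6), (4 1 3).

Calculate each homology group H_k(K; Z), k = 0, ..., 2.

Take the total order 0 < 1 < 2 < 3 < 4 < 5 < 6 on the vertex set. Then K (dimension 2) consists of the simplices:

  0-simplices (7): [0], [1], [2], [3], [4], [5], [6]
  1-simplices (18): [0,1], [0,2], [0,4], [0,5], [0,6], [1,3], [1,4], [1,5], [1,6], [2,3], [2,5], [2,6], [3,4], [3,5], [3,6], [4,5], [4,6], [5,6]
  2-simplices (12): [0,1,4], [0,1,6], [0,2,5], [0,2,6], [0,4,5], [1,3,4], [1,3,5], [1,5,6], [2,3,5], [2,3,6], [3,4,6], [4,5,6]

Hence C_0 ≅ Z^7, C_1 ≅ Z^18, C_2 ≅ Z^12.

∂_1: C_1 → C_0 maps an edge to its endpoints' difference, ∂[p,q] = q − p. For instance
  ∂[1,6] = [6] − [1].
The 7×18 boundary matrix has rank 6 and Smith normal form diag(1,1,1,1,1,1).

∂_2: C_2 → C_1 acts by ∂[p,q,r] = [q,r] − [p,r] + [p,q]. For instance
  ∂[1,3,5] = [3,5] − [1,5] + [1,3],
  ∂[2,3,5] = [3,5] − [2,5] + [2,3].
This gives a 18×12 integer matrix of rank 12; reducing to Smith normal form yields diagonal entries (1,1,1,1,1,1,1,1,1,1,1,2).

From H_k ≅ ker(∂_k) / im(∂_{k+1}) we obtain:

  H_0: rank C_0 − rank ∂_1 = 7 − 6 = 1, and the invariant factors of ∂_1 are all 1, so H_0 ≅ Z.
  H_1: rank ker ∂_1 − rank ∂_2 = (18 − 6) − 12 = 0, and ∂_2 has invariant factor 2 > 1, so H_1 ≅ Z/2Z.
  H_2: rank ker ∂_2 − rank ∂_3 = (12 − 12) − 0 = 0, and there is no ∂_3, so H_2 ≅ 0.

As a check, the Euler characteristic is 7 − 18 + 12 = 1, which agrees with 1 − 0 + 0 = 1.
(K is a triangulation of the real projective plane RP^2.)

H_0 = Z,  H_1 = Z/2Z,  H_2 = 0.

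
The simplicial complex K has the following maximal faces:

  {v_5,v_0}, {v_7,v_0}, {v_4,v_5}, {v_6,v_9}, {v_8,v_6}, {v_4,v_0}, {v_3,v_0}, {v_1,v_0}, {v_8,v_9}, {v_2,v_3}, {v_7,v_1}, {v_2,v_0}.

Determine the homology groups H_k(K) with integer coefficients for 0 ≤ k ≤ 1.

We work with the vertex ordering v_0 < v_1 < v_2 < v_3 < v_4 < v_5 < v_6 < v_7 < v_8 < v_9. The simplices of K, each written with vertices in increasing order, are:

  0-simplices (10): [v_0], [v_1], [v_2], [v_3], [v_4], [v_5], [v_6], [v_7], [v_8], [v_9]
  1-simplices (12): [v_0,v_1], [v_0,v_2], [v_0,v_3], [v_0,v_4], [v_0,v_5], [v_0,v_7], [v_1,v_7], [v_2,v_3], [v_4,v_5], [v_6,v_8], [v_6,v_9], [v_8,v_9]

Hence C_0 ≅ Z^10, C_1 ≅ Z^12.

Boundary ∂_1: C_1 → C_0 maps an edge to its endpoints' difference, ∂[p,q] = q − p. For instance
  ∂[v_8,v_9] = [v_9] − [v_8].
As a 10×12 matrix over Z this has rank 8, with invariant factors (1,1,1,1,1,1,1,1).

Computing H_k = (kernel of ∂_k) / (image of ∂_{k+1}):

  H_0: rank C_0 − rank ∂_1 = 10 − 8 = 2, and the invariant factors of ∂_1 are all 1, so H_0 = Z^2.
  H_1: rank ker ∂_1 − rank ∂_2 = (12 − 8) − 0 = 4, and there is no ∂_2, so H_1 = Z^4.

As a check, the Euler characteristic is 10 − 12 = -2, which agrees with 2 − 4 = -2.

H_0 ≅ Z^2,  H_1 ≅ Z^4.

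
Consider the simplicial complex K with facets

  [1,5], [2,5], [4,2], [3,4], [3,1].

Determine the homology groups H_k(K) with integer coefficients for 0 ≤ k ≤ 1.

K has 5 vertices, 5 edges.
rank ∂_0 = 0, rank ∂_1 = 4 ⇒ b_0 = 5 − 0 − 4 = 1; all invariant factors of ∂_1 are 1 so no torsion. So H_0 = Z.
rank ∂_1 = 4, rank ∂_2 = 0 ⇒ b_1 = 5 − 4 − 0 = 1. So H_1 = Z.

H_0 ≅ Z,  H_1 ≅ Z.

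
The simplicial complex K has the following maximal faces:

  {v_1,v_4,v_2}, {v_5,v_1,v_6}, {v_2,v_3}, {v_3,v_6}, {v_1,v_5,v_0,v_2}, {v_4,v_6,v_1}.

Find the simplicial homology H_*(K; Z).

H_0 ≅ Z,  H_1 ≅ Z,  H_2 = 0,  H_3 = 0.

We work with the vertex ordering v_0 < v_1 < v_2 < v_3 < v_4 < v_5 < v_6. The simplices of K, each written with vertices in increasing order, are:

  0-simplices (7): [v_0], [v_1], [v_2], [v_3], [v_4], [v_5], [v_6]
  1-simplices (13): [v_0,v_1], [v_0,v_2], [v_0,v_5], [v_1,v_2], [v_1,v_4], [v_1,v_5], [v_1,v_6], [v_2,v_3], [v_2,v_4], [v_2,v_5], [v_3,v_6], [v_4,v_6], [v_5,v_6]
  2-simplices (7): [v_0,v_1,v_2], [v_0,v_1,v_5], [v_0,v_2,v_5], [v_1,v_2,v_4], [v_1,v_2,v_5], [v_1,v_4,v_6], [v_1,v_5,v_6]
  3-simplices (1): [v_0,v_1,v_2,v_5]

so the chain groups are C_0 ≅ Z^7, C_1 ≅ Z^13, C_2 ≅ Z^7, C_3 ≅ Z^1.

The boundary map ∂_1: C_1 → C_0 sends each edge [p,q] (with p < q) to q − p. For instance
  ∂[v_1,v_2] = [v_2] − [v_1].
The 7×13 boundary matrix has rank 6 and Smith normal form diag(1,1,1,1,1,1).

Boundary ∂_2: C_2 → C_1 acts by ∂[p,q,r] = [q,r] − [p,r] + [p,q]. For instance
  ∂[v_1,v_2,v_4] = [v_2,v_4] − [v_1,v_4] + [v_1,v_2],
  ∂[v_0,v_2,v_5] = [v_2,v_5] − [v_0,v_5] + [v_0,v_2].
The resulting 13×7 matrix has rank 6, and its Smith normal form has invariant factors (1,1,1,1,1,1).

Boundary ∂_3: C_3 → C_2 sends each 3-simplex σ to the alternating sum Σ_i (−1)^i (σ with its i-th vertex removed). For instance
  ∂[v_0,v_1,v_2,v_5] = [v_1,v_2,v_5] − [v_0,v_2,v_5] + [v_0,v_1,v_5] − [v_0,v_1,v_2].
The 7×1 boundary matrix has rank 1 and Smith normal form diag(1).

From H_k ≅ ker(∂_k) / im(∂_{k+1}) we obtain:

  H_0: rank C_0 − rank ∂_1 = 7 − 6 = 1, and the invariant factors of ∂_1 are all 1, so H_0 = Z.
  H_1: rank ker ∂_1 − rank ∂_2 = (13 − 6) − 6 = 1, and the invariant factors of ∂_2 are all 1, so H_1 = Z.
  H_2: rank ker ∂_2 − rank ∂_3 = (7 − 6) − 1 = 0, and the invariant factors of ∂_3 are all 1, so H_2 = 0.
  H_3: rank ker ∂_3 − rank ∂_4 = (1 − 1) − 0 = 0, and there is no ∂_4, so H_3 = 0.

As a check, the Euler characteristic is 7 − 13 + 7 − 1 = 0, which agrees with 1 − 1 + 0 − 0 = 0.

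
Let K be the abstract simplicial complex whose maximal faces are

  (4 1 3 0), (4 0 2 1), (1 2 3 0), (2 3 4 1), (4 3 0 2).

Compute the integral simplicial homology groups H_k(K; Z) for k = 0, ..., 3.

Take the total order 0 < 1 < 2 < 3 < 4 on the vertex set. Then K (dimension 3) consists of the simplices:

  0-simplices (5): [0], [1], [2], [3], [4]
  1-simplices (10): [0,1], [0,2], [0,3], [0,4], [1,2], [1,3], [1,4], [2,3], [2,4], [3,4]
  2-simplices (10): [0,1,2], [0,1,3], [0,1,4], [0,2,3], [0,2,4], [0,3,4], [1,2,3], [1,2,4], [1,3,4], [2,3,4]
  3-simplices (5): [0,1,2,3], [0,1,2,4], [0,1,3,4], [0,2,3,4], [1,2,3,4]

giving chain groups C_0 ≅ Z^5, C_1 ≅ Z^10, C_2 ≅ Z^10, C_3 ≅ Z^5.

∂_1: C_1 → C_0 is given by ∂[p,q] = [q] − [p]. For instance
  ∂[0,2] = [2] − [0].
This gives a 5×10 integer matrix of rank 4; reducing to Smith normal form yields diagonal entries (1,1,1,1).

The boundary map ∂_2: C_2 → C_1 acts by ∂[p,q,r] = [q,r] − [p,r] + [p,q]. For instance
  ∂[2,3,4] = [3,4] − [2,4] + [2,3],
  ∂[0,1,3] = [1,3] − [0,3] + [0,1].
This gives a 10×10 integer matrix of rank 6; reducing to Smith normal form yields diagonal entries (1,1,1,1,1,1).

∂_3: C_3 → C_2 sends each 3-simplex σ to the alternating sum Σ_i (−1)^i (σ with its i-th vertex removed). For instance
  ∂[0,1,2,3] = [1,2,3] − [0,2,3] + [0,1,3] − [0,1,2],
  ∂[0,1,2,4] = [1,2,4] − [0,2,4] + [0,1,4] − [0,1,2].
The 10×5 boundary matrix has rank 4 and Smith normal form diag(1,1,1,1).

Computing H_k = (kernel of ∂_k) / (image of ∂_{k+1}):

  H_0: rank C_0 − rank ∂_1 = 5 − 4 = 1, and the invariant factors of ∂_1 are all 1, so H_0 ≅ Z.
  H_1: rank ker ∂_1 − rank ∂_2 = (10 − 4) − 6 = 0, and the invariant factors of ∂_2 are all 1, so H_1 ≅ 0.
  H_2: rank ker ∂_2 − rank ∂_3 = (10 − 6) − 4 = 0, and the invariant factors of ∂_3 are all 1, so H_2 ≅ 0.
  H_3: rank ker ∂_3 − rank ∂_4 = (5 − 4) − 0 = 1, and there is no ∂_4, so H_3 ≅ Z.

H_0 ≅ Z,  H_1 = 0,  H_2 = 0,  H_3 ≅ Z.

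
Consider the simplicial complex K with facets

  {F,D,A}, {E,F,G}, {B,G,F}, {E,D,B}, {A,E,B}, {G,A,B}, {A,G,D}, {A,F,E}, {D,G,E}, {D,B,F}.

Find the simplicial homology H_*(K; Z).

Fix the vertex order A < B < D < E < F < G and write every simplex with vertices in increasing order. Then dim K = 2 and the simplices of K are:

  0-simplices (6): A, B, D, E, F, G
  1-simplices (15): AB, AD, AE, AF, AG, BD, BE, BF, BG, DE, DF, DG, EF, EG, FG
  2-simplices (10): ABE, ABG, ADF, ADG, AEF, BDE, BDF, BFG, DEG, EFG

Hence C_0 ≅ Z^6, C_1 ≅ Z^15, C_2 ≅ Z^10.

The boundary map ∂_1: C_1 → C_0 is given by ∂[p,q] = [q] − [p]. For instance
  ∂EG = G − E.
The resulting 6×15 matrix has rank 5, and its Smith normal form has invariant factors (1,1,1,1,1).

The boundary map ∂_2: C_2 → C_1 sends each 2-simplex [p,q,r] to [q,r] − [p,r] + [p,q]. For instance
  ∂AEF = EF − AF + AE,
  ∂ABE = BE − AE + AB.
The 15×10 boundary matrix has rank 10 and Smith normal form diag(1,1,1,1,1,1,1,1,1,2).

Reading off H_k = ker ∂_k / im ∂_{k+1}:

  H_0: rank C_0 − rank ∂_1 = 6 − 5 = 1, and the invariant factors of ∂_1 are all 1, so H_0 = Z.
  H_1: rank ker ∂_1 − rank ∂_2 = (15 − 5) − 10 = 0, and ∂_2 has invariant factor 2 > 1, so H_1 = Z_2.
  H_2: rank ker ∂_2 − rank ∂_3 = (10 − 10) − 0 = 0, and there is no ∂_3, so H_2 = 0.

(K is a triangulation of the real projective plane RP^2.)

H_0 = Z,  H_1 = Z_2,  H_2 = 0.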